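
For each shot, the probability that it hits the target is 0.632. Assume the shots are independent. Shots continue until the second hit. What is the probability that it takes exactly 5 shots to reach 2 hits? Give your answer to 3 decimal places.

0.080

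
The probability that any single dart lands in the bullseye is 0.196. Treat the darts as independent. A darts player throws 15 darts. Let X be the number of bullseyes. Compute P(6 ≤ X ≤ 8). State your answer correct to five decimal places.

0.05536

X ~ Binomial(15, 0.196); P(6 ≤ X ≤ 8) = Σ C(15,k) p^k (1−p)^(15−k) over k:
  k=6: C(15,6)·0.196^6·0.804^9 = 0.0398332
  k=7: C(15,7)·0.196^7·0.804^8 = 0.0124850
  k=8: C(15,8)·0.196^8·0.804^7 = 0.0030436
Total = 0.0553618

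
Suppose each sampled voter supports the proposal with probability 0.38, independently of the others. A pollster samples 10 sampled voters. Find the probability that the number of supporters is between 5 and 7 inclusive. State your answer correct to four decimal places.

0.3091

X ~ Binomial(10, 0.38); P(5 ≤ X ≤ 7) = Σ C(10,k) p^k (1−p)^(10−k) over k:
  k=5: C(10,5)·0.38^5·0.62^5 = 0.182927
  k=6: C(10,6)·0.38^6·0.62^4 = 0.093430
  k=7: C(10,7)·0.38^7·0.62^3 = 0.032722
Total = 0.309079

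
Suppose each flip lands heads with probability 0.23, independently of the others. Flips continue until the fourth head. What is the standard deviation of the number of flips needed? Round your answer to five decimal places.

7.63040

Y = total flips until the fourth success; negative binomial with r=4, p=0.23.
SD(Y) = √[r(1−p)/p²] = √(58.2230624) = 7.6304038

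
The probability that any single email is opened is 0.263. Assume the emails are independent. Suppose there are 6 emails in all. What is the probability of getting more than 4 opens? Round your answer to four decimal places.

0.0059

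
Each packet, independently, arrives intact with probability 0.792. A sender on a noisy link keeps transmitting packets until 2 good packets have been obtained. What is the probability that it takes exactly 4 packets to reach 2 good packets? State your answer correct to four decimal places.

Y = trial on which the second success occurs; negative binomial, r=2, p=0.792.
P(Y=4) = C(3,1) · p^2 · (1−p)^2
= 3 · 0.62726 · 0.043264 = 0.081414

0.0814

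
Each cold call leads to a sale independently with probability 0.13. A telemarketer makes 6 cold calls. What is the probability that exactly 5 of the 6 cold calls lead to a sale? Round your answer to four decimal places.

0.0002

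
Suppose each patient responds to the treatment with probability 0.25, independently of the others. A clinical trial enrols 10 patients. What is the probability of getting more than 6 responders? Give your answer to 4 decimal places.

0.0035

X ~ Binomial(10, 0.25); P(X ≥ 7) = Σ C(10,k) p^k (1−p)^(10−k) over k:
  k=7: C(10,7)·0.25^7·0.75^3 = 0.003090
  k=8: C(10,8)·0.25^8·0.75^2 = 0.000386
  k=9: C(10,9)·0.25^9·0.75^1 = 0.000029
  k=10: C(10,10)·0.25^10·0.75^0 = 0.000001
Total = 0.003506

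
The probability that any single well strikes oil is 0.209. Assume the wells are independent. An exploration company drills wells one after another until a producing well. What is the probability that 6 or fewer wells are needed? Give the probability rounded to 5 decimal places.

Y = number of wells to the first success; geometric, p = 0.209.
P(Y ≤ 6) = 1 − (1−p)^6 = 1 − 0.2449395 = 0.7550605

0.75506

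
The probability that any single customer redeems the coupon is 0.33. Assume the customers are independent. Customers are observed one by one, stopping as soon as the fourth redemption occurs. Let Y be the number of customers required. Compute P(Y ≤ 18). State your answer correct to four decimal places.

Finishing within 18 customers ⇔ at least 4 successes in the first 18. With X ~ Binomial(18, 0.33), P(Y ≤ 18) = 1 − P(X ≤ 3).
  k=0: C(18,0)·0.33^0·0.67^18 = 0.000740
  k=1: C(18,1)·0.33^1·0.67^17 = 0.006562
  k=2: C(18,2)·0.33^2·0.67^16 = 0.027474
  k=3: C(18,3)·0.33^3·0.67^15 = 0.072170
1 − 0.106946 = 0.893054

0.8931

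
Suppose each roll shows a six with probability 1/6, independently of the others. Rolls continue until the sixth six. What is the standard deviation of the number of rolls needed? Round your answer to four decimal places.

13.4164

Y = total rolls until the sixth success; negative binomial with r=6, p=0.166667.
SD(Y) = √[r(1−p)/p²] = √(180.000000) = 13.416408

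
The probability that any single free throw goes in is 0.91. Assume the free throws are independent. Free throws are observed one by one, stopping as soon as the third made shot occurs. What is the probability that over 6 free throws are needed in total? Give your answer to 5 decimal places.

Needing more than 6 free throws ⇔ fewer than 3 successes in the first 6. With X ~ Binomial(6, 0.91), P(Y > 6) = P(X ≤ 2).
  k=0: C(6,0)·0.91^0·0.09^6 = 0.0000005
  k=1: C(6,1)·0.91^1·0.09^5 = 0.0000322
  k=2: C(6,2)·0.91^2·0.09^4 = 0.0008150
P(X ≤ 2) = 0.0008477

0.00085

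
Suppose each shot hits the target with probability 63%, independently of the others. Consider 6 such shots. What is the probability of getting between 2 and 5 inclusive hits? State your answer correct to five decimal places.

X ~ Binomial(6, 0.63); P(2 ≤ X ≤ 5) = Σ C(6,k) p^k (1−p)^(6−k) over k:
  k=2: C(6,2)·0.63^2·0.37^4 = 0.1115782
  k=3: C(6,3)·0.63^3·0.37^3 = 0.2533126
  k=4: C(6,4)·0.63^4·0.37^2 = 0.3234871
  k=5: C(6,5)·0.63^5·0.37^1 = 0.2203209
Total = 0.9086988

0.90870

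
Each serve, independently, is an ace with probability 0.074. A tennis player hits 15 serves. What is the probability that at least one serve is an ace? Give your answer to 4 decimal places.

0.6844

P(at least one) = 1 − P(none) = 1 − (1 − 0.074)^15
= 1 − 0.315620 = 0.684380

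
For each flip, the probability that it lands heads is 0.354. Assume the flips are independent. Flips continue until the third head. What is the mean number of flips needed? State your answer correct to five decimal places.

Y = total flips until the third success; negative binomial with r=3, p=0.354.
E[Y] = r / p = 3 / 0.354 = 8.4745763

8.47458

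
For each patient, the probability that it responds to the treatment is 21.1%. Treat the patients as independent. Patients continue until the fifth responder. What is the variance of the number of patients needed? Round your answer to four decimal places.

88.6099

Y = total patients until the fifth success; negative binomial with r=5, p=0.211.
Var(Y) = r(1−p)/p² = 5·0.789 / 0.211² = 88.609869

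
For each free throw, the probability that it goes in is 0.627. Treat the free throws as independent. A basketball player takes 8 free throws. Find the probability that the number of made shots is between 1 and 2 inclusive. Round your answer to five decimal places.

X ~ Binomial(8, 0.627); P(1 ≤ X ≤ 2) = Σ C(8,k) p^k (1−p)^(8−k) over k:
  k=1: C(8,1)·0.627^1·0.373^7 = 0.0050387
  k=2: C(8,2)·0.627^2·0.373^6 = 0.0296446
Total = 0.0346833

0.03468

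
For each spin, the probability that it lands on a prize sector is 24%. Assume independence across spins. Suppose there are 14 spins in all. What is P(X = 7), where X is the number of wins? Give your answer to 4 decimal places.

0.0231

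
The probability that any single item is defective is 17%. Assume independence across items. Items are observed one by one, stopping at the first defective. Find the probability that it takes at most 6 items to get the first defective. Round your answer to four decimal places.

Y = number of items to the first success; geometric, p = 0.17.
P(Y ≤ 6) = 1 − (1−p)^6 = 1 − 0.326940 = 0.673060

0.6731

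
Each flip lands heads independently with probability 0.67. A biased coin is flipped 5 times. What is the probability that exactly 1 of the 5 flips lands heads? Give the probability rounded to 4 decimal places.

X ~ Binomial(n=5, p=0.67).
P(X=1) = C(5,1) · p^1 · (1−p)^4
= 5 · 0.67 · 0.011859 = 0.039728

0.0397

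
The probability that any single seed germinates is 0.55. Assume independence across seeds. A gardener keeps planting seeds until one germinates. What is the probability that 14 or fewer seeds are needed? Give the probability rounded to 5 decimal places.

0.99999

Y = number of seeds to the first success; geometric, p = 0.55.
P(Y ≤ 14) = 1 − (1−p)^14 = 1 − 0.0000140 = 0.9999860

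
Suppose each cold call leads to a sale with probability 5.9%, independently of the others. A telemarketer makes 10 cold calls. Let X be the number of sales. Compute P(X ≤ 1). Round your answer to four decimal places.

0.8857

X ~ Binomial(10, 0.059); P(X ≤ 1) = Σ C(10,k) p^k (1−p)^(10−k) over k:
  k=0: C(10,0)·0.059^0·0.941^10 = 0.544373
  k=1: C(10,1)·0.059^1·0.941^9 = 0.341318
Total = 0.885690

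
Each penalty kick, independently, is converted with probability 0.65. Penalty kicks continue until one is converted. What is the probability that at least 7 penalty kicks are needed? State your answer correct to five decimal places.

Y = number of penalty kicks to the first success; geometric, p = 0.65.
P(Y > 6) = P(first 6 all fail) = (1−p)^6 = 0.0018383

0.00184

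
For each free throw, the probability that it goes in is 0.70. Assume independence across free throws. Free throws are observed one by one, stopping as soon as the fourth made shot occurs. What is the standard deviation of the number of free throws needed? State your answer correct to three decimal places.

Y = total free throws until the fourth success; negative binomial with r=4, p=0.70.
SD(Y) = √[r(1−p)/p²] = √(2.44898) = 1.56492

1.565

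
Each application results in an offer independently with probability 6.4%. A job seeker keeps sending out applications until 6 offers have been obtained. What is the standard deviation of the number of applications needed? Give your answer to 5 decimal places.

37.02828

Y = total applications until the sixth success; negative binomial with r=6, p=0.064.
SD(Y) = √[r(1−p)/p²] = √(1371.0937500) = 37.0282831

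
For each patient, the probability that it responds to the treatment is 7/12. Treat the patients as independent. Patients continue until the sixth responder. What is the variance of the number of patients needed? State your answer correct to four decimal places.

7.3469

Y = total patients until the sixth success; negative binomial with r=6, p=0.583333.
Var(Y) = r(1−p)/p² = 6·0.416667 / 0.583333² = 7.346939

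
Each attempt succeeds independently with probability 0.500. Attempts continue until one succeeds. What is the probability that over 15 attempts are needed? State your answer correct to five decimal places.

0.00003

Y = number of attempts to the first success; geometric, p = 0.50.
P(Y > 15) = P(first 15 all fail) = (1−p)^15 = 0.0000305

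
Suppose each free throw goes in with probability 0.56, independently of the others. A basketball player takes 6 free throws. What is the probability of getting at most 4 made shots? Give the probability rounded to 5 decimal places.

X ~ Binomial(6, 0.56); P(X ≤ 4) = Σ C(6,k) p^k (1−p)^(6−k) over k:
  k=0: C(6,0)·0.56^0·0.44^6 = 0.0072563
  k=1: C(6,1)·0.56^1·0.44^5 = 0.0554119
  k=2: C(6,2)·0.56^2·0.44^4 = 0.1763104
  k=3: C(6,3)·0.56^3·0.44^3 = 0.2991935
  k=4: C(6,4)·0.56^4·0.44^2 = 0.2855938
Total = 0.8237658

0.82377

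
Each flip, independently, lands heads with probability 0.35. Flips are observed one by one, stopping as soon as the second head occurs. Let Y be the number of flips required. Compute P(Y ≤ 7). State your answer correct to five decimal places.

0.76620

Finishing within 7 flips ⇔ at least 2 successes in the first 7. With X ~ Binomial(7, 0.35), P(Y ≤ 7) = 1 − P(X ≤ 1).
  k=0: C(7,0)·0.35^0·0.65^7 = 0.0490223
  k=1: C(7,1)·0.35^1·0.65^6 = 0.1847763
1 − 0.2337986 = 0.7662014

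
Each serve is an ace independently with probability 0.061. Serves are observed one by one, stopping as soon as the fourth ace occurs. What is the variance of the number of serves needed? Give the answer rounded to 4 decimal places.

Y = total serves until the fourth success; negative binomial with r=4, p=0.061.
Var(Y) = r(1−p)/p² = 4·0.939 / 0.061² = 1009.406074

1009.4061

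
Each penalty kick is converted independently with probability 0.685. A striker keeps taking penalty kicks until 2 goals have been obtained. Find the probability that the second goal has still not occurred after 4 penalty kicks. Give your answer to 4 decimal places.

Needing more than 4 penalty kicks ⇔ fewer than 2 successes in the first 4. With X ~ Binomial(4, 0.685), P(Y > 4) = P(X ≤ 1).
  k=0: C(4,0)·0.685^0·0.315^4 = 0.009846
  k=1: C(4,1)·0.685^1·0.315^3 = 0.085641
P(X ≤ 1) = 0.095487

0.0955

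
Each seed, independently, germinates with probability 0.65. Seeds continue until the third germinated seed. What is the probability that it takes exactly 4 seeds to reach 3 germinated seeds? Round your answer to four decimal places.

0.2884

Y = trial on which the third success occurs; negative binomial, r=3, p=0.65.
P(Y=4) = C(3,2) · p^3 · (1−p)^1
= 3 · 0.27463 · 0.35 = 0.288356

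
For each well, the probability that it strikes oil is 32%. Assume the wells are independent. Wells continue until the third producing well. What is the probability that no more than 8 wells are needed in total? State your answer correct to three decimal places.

Finishing within 8 wells ⇔ at least 3 successes in the first 8. With X ~ Binomial(8, 0.32), P(Y ≤ 8) = 1 − P(X ≤ 2).
  k=0: C(8,0)·0.32^0·0.68^8 = 0.04572
  k=1: C(8,1)·0.32^1·0.68^7 = 0.17211
  k=2: C(8,2)·0.32^2·0.68^6 = 0.28347
1 − 0.50130 = 0.49870

0.499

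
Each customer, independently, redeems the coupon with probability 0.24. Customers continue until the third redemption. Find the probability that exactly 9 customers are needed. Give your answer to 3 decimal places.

0.075

Y = trial on which the third success occurs; negative binomial, r=3, p=0.24.
P(Y=9) = C(8,2) · p^3 · (1−p)^6
= 28 · 0.013824 · 0.1927 = 0.07459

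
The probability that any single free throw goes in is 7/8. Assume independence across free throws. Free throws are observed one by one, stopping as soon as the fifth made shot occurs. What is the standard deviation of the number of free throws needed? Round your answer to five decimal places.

0.90351

Y = total free throws until the fifth success; negative binomial with r=5, p=0.875.
SD(Y) = √[r(1−p)/p²] = √(0.8163265) = 0.9035079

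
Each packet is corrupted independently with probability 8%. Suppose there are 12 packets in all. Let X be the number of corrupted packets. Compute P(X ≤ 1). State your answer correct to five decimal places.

X ~ Binomial(12, 0.08); P(X ≤ 1) = Σ C(12,k) p^k (1−p)^(12−k) over k:
  k=0: C(12,0)·0.08^0·0.92^12 = 0.3676664
  k=1: C(12,1)·0.08^1·0.92^11 = 0.3836519
Total = 0.7513183

0.75132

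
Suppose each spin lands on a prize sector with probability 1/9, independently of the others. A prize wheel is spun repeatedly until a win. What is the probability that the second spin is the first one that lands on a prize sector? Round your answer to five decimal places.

0.09877

Geometric (trials to first success), p = 0.111111.
P(Y = 2) = (1−p)^1 · p = 0.88889 · 0.111111 = 0.0987654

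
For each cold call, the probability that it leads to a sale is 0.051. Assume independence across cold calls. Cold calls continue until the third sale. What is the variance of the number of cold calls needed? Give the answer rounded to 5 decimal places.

Y = total cold calls until the third success; negative binomial with r=3, p=0.051.
Var(Y) = r(1−p)/p² = 3·0.949 / 0.051² = 1094.5790081

1094.57901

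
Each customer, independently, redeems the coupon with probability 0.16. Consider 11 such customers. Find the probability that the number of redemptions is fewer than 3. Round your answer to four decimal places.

0.7479

X ~ Binomial(11, 0.16); P(X ≤ 2) = Σ C(11,k) p^k (1−p)^(11−k) over k:
  k=0: C(11,0)·0.16^0·0.84^11 = 0.146917
  k=1: C(11,1)·0.16^1·0.84^10 = 0.307826
  k=2: C(11,2)·0.16^2·0.84^9 = 0.293168
Total = 0.747911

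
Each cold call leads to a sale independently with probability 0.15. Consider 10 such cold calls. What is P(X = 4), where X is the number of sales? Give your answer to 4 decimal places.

0.0401

X ~ Binomial(n=10, p=0.15).
P(X=4) = C(10,4) · p^4 · (1−p)^6
= 210 · 0.00050625 · 0.37715 = 0.040096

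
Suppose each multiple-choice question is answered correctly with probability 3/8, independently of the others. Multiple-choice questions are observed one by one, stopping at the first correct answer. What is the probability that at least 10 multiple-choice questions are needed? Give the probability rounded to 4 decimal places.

0.0146

Y = number of multiple-choice questions to the first success; geometric, p = 0.375.
P(Y > 9) = P(first 9 all fail) = (1−p)^9 = 0.014552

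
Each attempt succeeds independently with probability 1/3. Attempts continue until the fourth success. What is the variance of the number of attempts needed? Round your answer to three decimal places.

Y = total attempts until the fourth success; negative binomial with r=4, p=0.333333.
Var(Y) = r(1−p)/p² = 4·0.666667 / 0.333333² = 24.00000

24.000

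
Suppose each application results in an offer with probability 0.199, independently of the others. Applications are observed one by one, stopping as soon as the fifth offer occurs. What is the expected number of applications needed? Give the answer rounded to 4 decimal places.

Y = total applications until the fifth success; negative binomial with r=5, p=0.199.
E[Y] = r / p = 5 / 0.199 = 25.125628

25.1256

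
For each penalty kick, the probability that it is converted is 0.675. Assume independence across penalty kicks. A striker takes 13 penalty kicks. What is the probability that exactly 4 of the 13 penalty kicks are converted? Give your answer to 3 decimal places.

X ~ Binomial(n=13, p=0.675).
P(X=4) = C(13,4) · p^4 · (1−p)^9
= 715 · 0.20759 · 4.0453e-05 = 0.00600

0.006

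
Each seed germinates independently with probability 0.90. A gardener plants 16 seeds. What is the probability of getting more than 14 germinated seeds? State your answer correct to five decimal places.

0.51473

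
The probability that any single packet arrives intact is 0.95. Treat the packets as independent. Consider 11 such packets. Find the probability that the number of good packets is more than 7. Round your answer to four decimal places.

0.9984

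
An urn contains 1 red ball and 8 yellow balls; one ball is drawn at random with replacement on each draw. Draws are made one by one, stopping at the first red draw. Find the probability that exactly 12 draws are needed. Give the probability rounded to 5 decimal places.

0.03041

Geometric (trials to first success), p = 0.111111.
P(Y = 12) = (1−p)^11 · p = 0.27373 · 0.111111 = 0.0304144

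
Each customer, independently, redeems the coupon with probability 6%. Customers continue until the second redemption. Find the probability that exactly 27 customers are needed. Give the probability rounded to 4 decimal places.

0.0199

Y = trial on which the second success occurs; negative binomial, r=2, p=0.06.
P(Y=27) = C(26,1) · p^2 · (1−p)^25
= 26 · 0.0036 · 0.21291 = 0.019928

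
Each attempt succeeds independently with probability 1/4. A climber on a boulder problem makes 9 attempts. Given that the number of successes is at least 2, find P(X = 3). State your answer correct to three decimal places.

X ~ Binomial(9, 0.25). Want P(X=3 | X≥2) = P(X=3) / P(X≥2).
P(X=3) = C(9,3)·0.25^3·0.75^6 = 0.23360
P(X≥2) = 1 − 0.07508 − 0.22525 = 0.69966
Ratio = 0.23360 / 0.69966 = 0.33387

0.334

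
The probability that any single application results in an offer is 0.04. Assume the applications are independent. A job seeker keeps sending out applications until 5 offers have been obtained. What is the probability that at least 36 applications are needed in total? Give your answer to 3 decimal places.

0.988

Needing more than 35 applications ⇔ fewer than 5 successes in the first 35. With X ~ Binomial(35, 0.04), P(Y > 35) = P(X ≤ 4).
  k=0: C(35,0)·0.04^0·0.96^35 = 0.23960
  k=1: C(35,1)·0.04^1·0.96^34 = 0.34942
  k=2: C(35,2)·0.04^2·0.96^33 = 0.24751
  k=3: C(35,3)·0.04^3·0.96^32 = 0.11344
  k=4: C(35,4)·0.04^4·0.96^31 = 0.03781
P(X ≤ 4) = 0.98779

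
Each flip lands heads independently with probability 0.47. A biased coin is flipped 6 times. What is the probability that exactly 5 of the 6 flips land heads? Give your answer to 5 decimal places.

0.07293

X ~ Binomial(n=6, p=0.47).
P(X=5) = C(6,5) · p^5 · (1−p)^1
= 6 · 0.022935 · 0.53 = 0.0729317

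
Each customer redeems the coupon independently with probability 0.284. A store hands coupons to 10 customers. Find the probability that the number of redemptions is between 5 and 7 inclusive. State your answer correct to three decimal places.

X ~ Binomial(10, 0.284); P(5 ≤ X ≤ 7) = Σ C(10,k) p^k (1−p)^(10−k) over k:
  k=5: C(10,5)·0.284^5·0.716^5 = 0.08761
  k=6: C(10,6)·0.284^6·0.716^4 = 0.02896
  k=7: C(10,7)·0.284^7·0.716^3 = 0.00656
Total = 0.12313

0.123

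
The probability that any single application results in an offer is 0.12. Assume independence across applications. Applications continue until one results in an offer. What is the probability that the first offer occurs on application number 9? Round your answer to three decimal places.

0.043

Geometric (trials to first success), p = 0.12.
P(Y = 9) = (1−p)^8 · p = 0.35963 · 0.12 = 0.04316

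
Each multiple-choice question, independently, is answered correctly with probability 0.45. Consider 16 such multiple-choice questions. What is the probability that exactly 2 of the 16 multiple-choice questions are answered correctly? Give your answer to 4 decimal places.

0.0056

X ~ Binomial(n=16, p=0.45).
P(X=2) = C(16,2) · p^2 · (1−p)^14
= 120 · 0.2025 · 0.00023178 = 0.005632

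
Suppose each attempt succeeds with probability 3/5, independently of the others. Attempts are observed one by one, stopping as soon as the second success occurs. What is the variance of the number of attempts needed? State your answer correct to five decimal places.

Y = total attempts until the second success; negative binomial with r=2, p=0.60.
Var(Y) = r(1−p)/p² = 2·0.40 / 0.60² = 2.2222222

2.22222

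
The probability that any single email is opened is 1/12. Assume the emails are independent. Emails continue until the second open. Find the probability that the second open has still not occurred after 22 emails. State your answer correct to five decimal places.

Needing more than 22 emails ⇔ fewer than 2 successes in the first 22. With X ~ Binomial(22, 0.083333), P(Y > 22) = P(X ≤ 1).
  k=0: C(22,0)·0.083333^0·0.916667^22 = 0.1474523
  k=1: C(22,1)·0.083333^1·0.916667^21 = 0.2949047
P(X ≤ 1) = 0.4423570

0.44236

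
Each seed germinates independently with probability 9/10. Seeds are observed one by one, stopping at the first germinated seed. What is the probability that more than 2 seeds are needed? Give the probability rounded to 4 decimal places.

Y = number of seeds to the first success; geometric, p = 0.90.
P(Y > 2) = P(first 2 all fail) = (1−p)^2 = 0.010000

0.0100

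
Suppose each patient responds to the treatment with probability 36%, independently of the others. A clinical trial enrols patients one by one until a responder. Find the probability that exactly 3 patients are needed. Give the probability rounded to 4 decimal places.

Geometric (trials to first success), p = 0.36.
P(Y = 3) = (1−p)^2 · p = 0.4096 · 0.36 = 0.147456

0.1475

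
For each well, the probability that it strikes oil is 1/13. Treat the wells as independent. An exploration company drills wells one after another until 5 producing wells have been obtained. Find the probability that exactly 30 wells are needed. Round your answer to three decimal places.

0.009

Y = trial on which the fifth success occurs; negative binomial, r=5, p=0.076923.
P(Y=30) = C(29,4) · p^5 · (1−p)^25
= 23751 · 2.6933e-06 · 0.13519 = 0.00865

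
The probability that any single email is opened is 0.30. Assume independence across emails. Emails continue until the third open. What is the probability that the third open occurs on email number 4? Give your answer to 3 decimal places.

0.057

Y = trial on which the third success occurs; negative binomial, r=3, p=0.30.
P(Y=4) = C(3,2) · p^3 · (1−p)^1
= 3 · 0.027 · 0.7 = 0.05670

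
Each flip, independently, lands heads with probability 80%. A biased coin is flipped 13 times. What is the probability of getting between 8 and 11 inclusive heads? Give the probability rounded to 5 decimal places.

X ~ Binomial(13, 0.80); P(8 ≤ X ≤ 11) = Σ C(13,k) p^k (1−p)^(13−k) over k:
  k=8: C(13,8)·0.80^8·0.20^5 = 0.0690953
  k=9: C(13,9)·0.80^9·0.20^4 = 0.1535451
  k=10: C(13,10)·0.80^10·0.20^3 = 0.2456721
  k=11: C(13,11)·0.80^11·0.20^2 = 0.2680060
Total = 0.7363185

0.73632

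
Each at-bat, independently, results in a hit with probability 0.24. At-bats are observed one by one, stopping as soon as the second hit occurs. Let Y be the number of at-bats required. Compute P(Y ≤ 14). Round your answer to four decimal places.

0.8837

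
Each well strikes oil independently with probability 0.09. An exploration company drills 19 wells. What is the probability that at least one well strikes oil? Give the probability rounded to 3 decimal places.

0.833

P(at least one) = 1 − P(none) = 1 − (1 − 0.09)^19
= 1 − 0.16664 = 0.83336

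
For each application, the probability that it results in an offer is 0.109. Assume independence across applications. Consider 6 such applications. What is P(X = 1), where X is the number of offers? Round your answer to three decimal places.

X ~ Binomial(n=6, p=0.109).
P(X=1) = C(6,1) · p^1 · (1−p)^5
= 6 · 0.109 · 0.56155 = 0.36725

0.367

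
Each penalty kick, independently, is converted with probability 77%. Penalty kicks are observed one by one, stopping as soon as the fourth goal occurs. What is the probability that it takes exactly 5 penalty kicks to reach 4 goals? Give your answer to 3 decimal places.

0.323

Y = trial on which the fourth success occurs; negative binomial, r=4, p=0.77.
P(Y=5) = C(4,3) · p^4 · (1−p)^1
= 4 · 0.35153 · 0.23 = 0.32341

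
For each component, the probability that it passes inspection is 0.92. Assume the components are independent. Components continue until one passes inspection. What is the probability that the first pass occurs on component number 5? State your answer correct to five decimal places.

Geometric (trials to first success), p = 0.92.
P(Y = 5) = (1−p)^4 · p = 4.096e-05 · 0.92 = 0.0000377

0.00004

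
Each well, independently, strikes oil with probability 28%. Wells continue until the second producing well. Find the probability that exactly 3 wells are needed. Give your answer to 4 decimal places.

0.1129

Y = trial on which the second success occurs; negative binomial, r=2, p=0.28.
P(Y=3) = C(2,1) · p^2 · (1−p)^1
= 2 · 0.0784 · 0.72 = 0.112896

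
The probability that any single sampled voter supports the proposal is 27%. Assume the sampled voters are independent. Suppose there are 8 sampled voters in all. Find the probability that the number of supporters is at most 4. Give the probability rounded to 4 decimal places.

0.9623

X ~ Binomial(8, 0.27); P(X ≤ 4) = Σ C(8,k) p^k (1−p)^(8−k) over k:
  k=0: C(8,0)·0.27^0·0.73^8 = 0.080646
  k=1: C(8,1)·0.27^1·0.73^7 = 0.238624
  k=2: C(8,2)·0.27^2·0.73^6 = 0.308903
  k=3: C(8,3)·0.27^3·0.73^5 = 0.228504
  k=4: C(8,4)·0.27^4·0.73^4 = 0.105644
Total = 0.962321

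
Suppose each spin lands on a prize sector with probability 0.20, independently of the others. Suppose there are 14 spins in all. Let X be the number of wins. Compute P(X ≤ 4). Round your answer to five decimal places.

0.87016

X ~ Binomial(14, 0.20); P(X ≤ 4) = Σ C(14,k) p^k (1−p)^(14−k) over k:
  k=0: C(14,0)·0.20^0·0.80^14 = 0.0439805
  k=1: C(14,1)·0.20^1·0.80^13 = 0.1539316
  k=2: C(14,2)·0.20^2·0.80^12 = 0.2501389
  k=3: C(14,3)·0.20^3·0.80^11 = 0.2501389
  k=4: C(14,4)·0.20^4·0.80^10 = 0.1719705
Total = 0.8701604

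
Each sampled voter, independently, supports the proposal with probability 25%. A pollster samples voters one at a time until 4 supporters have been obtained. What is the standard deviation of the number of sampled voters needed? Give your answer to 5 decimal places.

6.92820

Y = total sampled voters until the fourth success; negative binomial with r=4, p=0.25.
SD(Y) = √[r(1−p)/p²] = √(48.0000000) = 6.9282032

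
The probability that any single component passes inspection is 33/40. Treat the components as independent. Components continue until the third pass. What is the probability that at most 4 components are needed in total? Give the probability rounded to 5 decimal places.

Finishing within 4 components ⇔ at least 3 successes in the first 4. With X ~ Binomial(4, 0.825), P(Y ≤ 4) = 1 − P(X ≤ 2).
  k=0: C(4,0)·0.825^0·0.175^4 = 0.0009379
  k=1: C(4,1)·0.825^1·0.175^3 = 0.0176859
  k=2: C(4,2)·0.825^2·0.175^2 = 0.1250648
1 − 0.1436887 = 0.8563113

0.85631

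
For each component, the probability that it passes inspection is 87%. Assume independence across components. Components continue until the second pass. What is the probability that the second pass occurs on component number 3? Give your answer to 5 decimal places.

0.19679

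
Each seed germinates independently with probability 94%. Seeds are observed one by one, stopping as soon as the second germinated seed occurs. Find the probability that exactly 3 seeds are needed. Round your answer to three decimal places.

Y = trial on which the second success occurs; negative binomial, r=2, p=0.94.
P(Y=3) = C(2,1) · p^2 · (1−p)^1
= 2 · 0.8836 · 0.06 = 0.10603

0.106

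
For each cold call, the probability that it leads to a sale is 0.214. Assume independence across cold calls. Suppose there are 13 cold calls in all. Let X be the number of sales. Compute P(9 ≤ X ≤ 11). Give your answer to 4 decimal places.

X ~ Binomial(13, 0.214); P(9 ≤ X ≤ 11) = Σ C(13,k) p^k (1−p)^(13−k) over k:
  k=9: C(13,9)·0.214^9·0.786^4 = 0.000257
  k=10: C(13,10)·0.214^10·0.786^3 = 0.000028
  k=11: C(13,11)·0.214^11·0.786^2 = 0.000002
Total = 0.000287

0.0003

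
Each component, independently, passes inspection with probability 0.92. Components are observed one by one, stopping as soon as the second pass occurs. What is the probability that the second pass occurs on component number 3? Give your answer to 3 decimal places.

Y = trial on which the second success occurs; negative binomial, r=2, p=0.92.
P(Y=3) = C(2,1) · p^2 · (1−p)^1
= 2 · 0.8464 · 0.08 = 0.13542

0.135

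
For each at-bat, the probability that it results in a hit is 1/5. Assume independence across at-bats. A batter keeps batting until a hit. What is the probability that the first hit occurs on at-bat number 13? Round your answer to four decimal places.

0.0137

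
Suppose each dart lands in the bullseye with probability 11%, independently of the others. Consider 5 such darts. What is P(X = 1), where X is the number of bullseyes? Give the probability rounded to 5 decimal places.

0.34508

X ~ Binomial(n=5, p=0.11).
P(X=1) = C(5,1) · p^1 · (1−p)^4
= 5 · 0.11 · 0.62742 = 0.3450823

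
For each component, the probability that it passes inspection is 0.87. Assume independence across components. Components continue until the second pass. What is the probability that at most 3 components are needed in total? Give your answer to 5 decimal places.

0.95369

Finishing within 3 components ⇔ at least 2 successes in the first 3. With X ~ Binomial(3, 0.87), P(Y ≤ 3) = 1 − P(X ≤ 1).
  k=0: C(3,0)·0.87^0·0.13^3 = 0.0021970
  k=1: C(3,1)·0.87^1·0.13^2 = 0.0441090
1 − 0.0463060 = 0.9536940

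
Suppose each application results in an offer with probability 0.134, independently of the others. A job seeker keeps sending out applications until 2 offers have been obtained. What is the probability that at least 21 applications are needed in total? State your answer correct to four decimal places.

Needing more than 20 applications ⇔ fewer than 2 successes in the first 20. With X ~ Binomial(20, 0.134), P(Y > 20) = P(X ≤ 1).
  k=0: C(20,0)·0.134^0·0.866^20 = 0.056280
  k=1: C(20,1)·0.134^1·0.866^19 = 0.174171
P(X ≤ 1) = 0.230451

0.2305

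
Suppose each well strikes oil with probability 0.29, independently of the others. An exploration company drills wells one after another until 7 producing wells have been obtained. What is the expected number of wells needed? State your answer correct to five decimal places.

Y = total wells until the seventh success; negative binomial with r=7, p=0.29.
E[Y] = r / p = 7 / 0.29 = 24.1379310

24.13793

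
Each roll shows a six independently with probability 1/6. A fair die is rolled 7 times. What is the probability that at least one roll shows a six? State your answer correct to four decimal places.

P(at least one) = 1 − P(none) = 1 − (1 − 0.166667)^7
= 1 − 0.279082 = 0.720918

0.7209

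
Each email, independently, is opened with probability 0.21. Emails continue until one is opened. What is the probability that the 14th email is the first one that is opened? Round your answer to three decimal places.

0.010

Geometric (trials to first success), p = 0.21.
P(Y = 14) = (1−p)^13 · p = 0.046682 · 0.21 = 0.00980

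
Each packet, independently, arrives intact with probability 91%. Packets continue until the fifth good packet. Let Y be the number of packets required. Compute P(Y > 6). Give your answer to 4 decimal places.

Needing more than 6 packets ⇔ fewer than 5 successes in the first 6. With X ~ Binomial(6, 0.91), P(Y > 6) = P(X ≤ 4).
  k=0: C(6,0)·0.91^0·0.09^6 = 0.000001
  k=1: C(6,1)·0.91^1·0.09^5 = 0.000032
  k=2: C(6,2)·0.91^2·0.09^4 = 0.000815
  k=3: C(6,3)·0.91^3·0.09^3 = 0.010987
  k=4: C(6,4)·0.91^4·0.09^2 = 0.083319
P(X ≤ 4) = 0.095153

0.0952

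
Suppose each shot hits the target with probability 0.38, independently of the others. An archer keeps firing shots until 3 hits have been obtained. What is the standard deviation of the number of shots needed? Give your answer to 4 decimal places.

Y = total shots until the third success; negative binomial with r=3, p=0.38.
SD(Y) = √[r(1−p)/p²] = √(12.880886) = 3.588995

3.5890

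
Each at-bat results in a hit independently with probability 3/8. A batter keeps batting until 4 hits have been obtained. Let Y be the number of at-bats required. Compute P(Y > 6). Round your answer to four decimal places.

0.8535

Needing more than 6 at-bats ⇔ fewer than 4 successes in the first 6. With X ~ Binomial(6, 0.375), P(Y > 6) = P(X ≤ 3).
  k=0: C(6,0)·0.375^0·0.625^6 = 0.059605
  k=1: C(6,1)·0.375^1·0.625^5 = 0.214577
  k=2: C(6,2)·0.375^2·0.625^4 = 0.321865
  k=3: C(6,3)·0.375^3·0.625^3 = 0.257492
P(X ≤ 3) = 0.853539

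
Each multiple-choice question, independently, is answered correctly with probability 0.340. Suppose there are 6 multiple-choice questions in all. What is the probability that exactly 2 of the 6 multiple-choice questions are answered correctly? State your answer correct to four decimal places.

X ~ Binomial(n=6, p=0.34).
P(X=2) = C(6,2) · p^2 · (1−p)^4
= 15 · 0.1156 · 0.18975 = 0.329022

0.3290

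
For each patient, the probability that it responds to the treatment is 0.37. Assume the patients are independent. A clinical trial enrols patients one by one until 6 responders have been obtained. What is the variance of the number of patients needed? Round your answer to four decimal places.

Y = total patients until the sixth success; negative binomial with r=6, p=0.37.
Var(Y) = r(1−p)/p² = 6·0.63 / 0.37² = 27.611395

27.6114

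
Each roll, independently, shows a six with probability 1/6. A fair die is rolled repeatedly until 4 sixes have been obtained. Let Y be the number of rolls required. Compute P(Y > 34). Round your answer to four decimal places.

Needing more than 34 rolls ⇔ fewer than 4 successes in the first 34. With X ~ Binomial(34, 0.166667), P(Y > 34) = P(X ≤ 3).
  k=0: C(34,0)·0.166667^0·0.833333^34 = 0.002032
  k=1: C(34,1)·0.166667^1·0.833333^33 = 0.013815
  k=2: C(34,2)·0.166667^2·0.833333^32 = 0.045589
  k=3: C(34,3)·0.166667^3·0.833333^31 = 0.097257
P(X ≤ 3) = 0.158692

0.1587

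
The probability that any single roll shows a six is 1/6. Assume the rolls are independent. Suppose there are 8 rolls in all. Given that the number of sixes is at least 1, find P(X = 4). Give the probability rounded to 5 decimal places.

0.03394

X ~ Binomial(8, 0.166667). Want P(X=4 | X≥1) = P(X=4) / P(X≥1).
P(X=4) = C(8,4)·0.166667^4·0.833333^4 = 0.0260476
P(X≥1) = 1 − 0.2325680 = 0.7674320
Ratio = 0.0260476 / 0.7674320 = 0.0339413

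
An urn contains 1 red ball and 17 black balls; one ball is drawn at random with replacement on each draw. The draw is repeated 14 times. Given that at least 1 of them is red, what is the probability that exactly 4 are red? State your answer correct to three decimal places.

0.010

X ~ Binomial(14, 0.055556). Want P(X=4 | X≥1) = P(X=4) / P(X≥1).
P(X=4) = C(14,4)·0.055556^4·0.944444^10 = 0.00538
P(X≥1) = 1 − 0.44923 = 0.55077
Ratio = 0.00538 / 0.55077 = 0.00978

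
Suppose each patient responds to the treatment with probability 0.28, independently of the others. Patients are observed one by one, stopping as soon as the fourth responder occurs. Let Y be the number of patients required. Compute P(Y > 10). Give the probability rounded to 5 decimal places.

Needing more than 10 patients ⇔ fewer than 4 successes in the first 10. With X ~ Binomial(10, 0.28), P(Y > 10) = P(X ≤ 3).
  k=0: C(10,0)·0.28^0·0.72^10 = 0.0374391
  k=1: C(10,1)·0.28^1·0.72^9 = 0.1455964
  k=2: C(10,2)·0.28^2·0.72^8 = 0.2547936
  k=3: C(10,3)·0.28^3·0.72^7 = 0.2642304
P(X ≤ 3) = 0.7020595

0.70206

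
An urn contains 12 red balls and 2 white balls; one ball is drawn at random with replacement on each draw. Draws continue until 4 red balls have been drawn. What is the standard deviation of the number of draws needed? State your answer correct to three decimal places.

0.882

Y = total draws until the fourth success; negative binomial with r=4, p=0.857143.
SD(Y) = √[r(1−p)/p²] = √(0.77778) = 0.88192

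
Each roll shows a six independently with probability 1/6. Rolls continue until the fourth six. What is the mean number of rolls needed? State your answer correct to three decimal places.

24.000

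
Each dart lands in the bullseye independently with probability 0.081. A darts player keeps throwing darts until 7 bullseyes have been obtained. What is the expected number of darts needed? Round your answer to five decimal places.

Y = total darts until the seventh success; negative binomial with r=7, p=0.081.
E[Y] = r / p = 7 / 0.081 = 86.4197531

86.41975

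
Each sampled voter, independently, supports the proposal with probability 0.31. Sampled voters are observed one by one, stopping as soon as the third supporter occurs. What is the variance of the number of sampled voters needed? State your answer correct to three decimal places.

21.540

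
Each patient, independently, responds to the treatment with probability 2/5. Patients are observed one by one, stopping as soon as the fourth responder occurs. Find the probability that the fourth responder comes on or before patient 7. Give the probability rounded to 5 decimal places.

Finishing within 7 patients ⇔ at least 4 successes in the first 7. With X ~ Binomial(7, 0.40), P(Y ≤ 7) = 1 − P(X ≤ 3).
  k=0: C(7,0)·0.40^0·0.60^7 = 0.0279936
  k=1: C(7,1)·0.40^1·0.60^6 = 0.1306368
  k=2: C(7,2)·0.40^2·0.60^5 = 0.2612736
  k=3: C(7,3)·0.40^3·0.60^4 = 0.2903040
1 − 0.7102080 = 0.2897920

0.28979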